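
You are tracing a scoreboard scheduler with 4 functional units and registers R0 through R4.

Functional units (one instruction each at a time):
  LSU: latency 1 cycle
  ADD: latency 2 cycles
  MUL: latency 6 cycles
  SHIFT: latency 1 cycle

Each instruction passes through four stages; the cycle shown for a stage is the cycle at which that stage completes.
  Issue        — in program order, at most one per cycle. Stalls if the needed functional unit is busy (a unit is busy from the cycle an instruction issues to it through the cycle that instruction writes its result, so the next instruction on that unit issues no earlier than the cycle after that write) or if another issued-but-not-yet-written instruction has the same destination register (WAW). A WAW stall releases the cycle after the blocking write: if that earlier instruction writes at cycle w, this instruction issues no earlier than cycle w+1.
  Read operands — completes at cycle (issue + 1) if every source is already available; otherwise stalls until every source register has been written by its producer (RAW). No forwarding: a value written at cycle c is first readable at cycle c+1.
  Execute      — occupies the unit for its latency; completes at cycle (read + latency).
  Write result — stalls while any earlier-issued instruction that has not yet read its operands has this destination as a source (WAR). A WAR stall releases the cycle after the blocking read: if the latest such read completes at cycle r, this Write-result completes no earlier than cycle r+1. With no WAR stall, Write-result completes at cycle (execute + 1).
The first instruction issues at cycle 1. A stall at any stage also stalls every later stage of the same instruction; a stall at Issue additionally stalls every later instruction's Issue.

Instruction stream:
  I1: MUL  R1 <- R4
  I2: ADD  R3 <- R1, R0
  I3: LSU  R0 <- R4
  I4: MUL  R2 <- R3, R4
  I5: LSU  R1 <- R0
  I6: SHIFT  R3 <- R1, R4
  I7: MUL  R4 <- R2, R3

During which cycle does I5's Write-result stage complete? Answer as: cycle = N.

1) issue 1, read 2, done 8, write 9
2) issue 2, read 10, done 12, write 13  <RAW R1: wait I1 write@9>
3) issue 3, read 4, done 5, write 11  <WAR R0: wait I2 read@10>
4) issue 10, read 14, done 20, write 21  <struct: MUL busy until I1 writes@9 / RAW R3: wait I2 write@13>
5) issue 12, read 13, done 14, write 15  <struct: LSU busy until I3 writes@11>
6) issue 14, read 16, done 17, write 18  <WAW R3: wait I2 write@13 / RAW R1: wait I5 write@15>
7) issue 22, read 23, done 29, write 30  <struct: MUL busy until I4 writes@21>

cycle = 15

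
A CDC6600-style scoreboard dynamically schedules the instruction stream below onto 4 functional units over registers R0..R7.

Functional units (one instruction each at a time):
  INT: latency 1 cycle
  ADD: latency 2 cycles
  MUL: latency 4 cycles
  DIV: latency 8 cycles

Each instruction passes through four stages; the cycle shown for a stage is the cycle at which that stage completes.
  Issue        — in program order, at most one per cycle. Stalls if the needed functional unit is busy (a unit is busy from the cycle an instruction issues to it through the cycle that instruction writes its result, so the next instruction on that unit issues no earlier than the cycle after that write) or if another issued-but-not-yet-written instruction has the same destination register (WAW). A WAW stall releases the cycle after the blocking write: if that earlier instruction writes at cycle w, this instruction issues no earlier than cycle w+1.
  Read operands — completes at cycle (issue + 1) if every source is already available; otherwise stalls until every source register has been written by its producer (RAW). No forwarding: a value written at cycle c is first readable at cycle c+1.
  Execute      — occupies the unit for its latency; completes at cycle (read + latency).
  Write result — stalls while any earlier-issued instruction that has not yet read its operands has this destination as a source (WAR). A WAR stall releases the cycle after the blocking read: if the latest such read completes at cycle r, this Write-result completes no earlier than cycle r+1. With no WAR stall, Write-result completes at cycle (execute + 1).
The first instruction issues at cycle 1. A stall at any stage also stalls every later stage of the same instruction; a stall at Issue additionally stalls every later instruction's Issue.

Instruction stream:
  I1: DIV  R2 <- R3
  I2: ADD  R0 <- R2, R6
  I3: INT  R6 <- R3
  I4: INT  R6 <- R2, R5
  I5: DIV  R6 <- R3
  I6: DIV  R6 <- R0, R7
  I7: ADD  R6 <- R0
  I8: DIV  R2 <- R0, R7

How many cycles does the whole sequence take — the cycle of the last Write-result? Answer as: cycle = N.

cycle 1: I1 issues→DIV
cycle 2: I1 reads | I2 issues→ADD
cycle 3: I3 issues→INT
cycle 4: I3 reads
cycle 5: I3 exec-done
cycle 10: I1 exec-done
cycle 11: I1 writes R2
cycle 12: I2 reads
cycle 13: I3 writes R6
cycle 14: I2 exec-done | I4 issues→INT
cycle 15: I2 writes R0 | I4 reads
cycle 16: I4 exec-done
cycle 17: I4 writes R6
cycle 18: I5 issues→DIV
cycle 19: I5 reads
cycle 27: I5 exec-done
cycle 28: I5 writes R6
cycle 29: I6 issues→DIV
cycle 30: I6 reads
cycle 38: I6 exec-done
cycle 39: I6 writes R6
cycle 40: I7 issues→ADD
cycle 41: I7 reads | I8 issues→DIV
cycle 42: I8 reads
cycle 43: I7 exec-done
cycle 44: I7 writes R6
cycle 50: I8 exec-done
cycle 51: I8 writes R2

cycle = 51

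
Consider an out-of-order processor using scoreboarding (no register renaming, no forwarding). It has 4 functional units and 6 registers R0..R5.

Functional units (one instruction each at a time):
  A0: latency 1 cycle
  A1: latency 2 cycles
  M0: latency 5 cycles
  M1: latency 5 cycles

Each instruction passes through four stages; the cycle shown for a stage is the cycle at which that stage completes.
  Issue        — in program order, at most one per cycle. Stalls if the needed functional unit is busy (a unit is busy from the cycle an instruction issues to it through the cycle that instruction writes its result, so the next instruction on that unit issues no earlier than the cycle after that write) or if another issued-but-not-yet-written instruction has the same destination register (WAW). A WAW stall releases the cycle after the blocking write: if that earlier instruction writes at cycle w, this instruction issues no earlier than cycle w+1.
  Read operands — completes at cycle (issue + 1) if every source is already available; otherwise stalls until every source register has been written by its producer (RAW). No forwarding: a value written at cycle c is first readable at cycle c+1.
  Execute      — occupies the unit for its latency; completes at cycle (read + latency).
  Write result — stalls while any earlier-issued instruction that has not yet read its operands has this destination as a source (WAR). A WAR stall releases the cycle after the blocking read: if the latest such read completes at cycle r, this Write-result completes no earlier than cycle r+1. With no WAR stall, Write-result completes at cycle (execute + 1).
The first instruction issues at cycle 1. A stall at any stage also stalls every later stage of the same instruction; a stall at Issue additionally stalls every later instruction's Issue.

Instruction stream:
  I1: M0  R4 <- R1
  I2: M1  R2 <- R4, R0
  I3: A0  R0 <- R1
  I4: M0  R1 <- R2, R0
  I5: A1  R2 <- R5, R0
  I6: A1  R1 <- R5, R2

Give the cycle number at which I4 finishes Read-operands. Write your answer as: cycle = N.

cycle = 16

t=1  I1→M0
t=2  I1 RO; I2→M1
t=3  I3→A0
t=4  I3 RO
t=5  I3 EX
t=7  I1 EX
t=8  I1 WR R4
t=9  I2 RO; I4→M0
t=10  I3 WR R0
t=14  I2 EX
t=15  I2 WR R2
t=16  I4 RO; I5→A1
t=17  I5 RO
t=19  I5 EX
t=20  I5 WR R2
t=21  I4 EX
t=22  I4 WR R1
t=23  I6→A1
t=24  I6 RO
t=26  I6 EX
t=27  I6 WR R1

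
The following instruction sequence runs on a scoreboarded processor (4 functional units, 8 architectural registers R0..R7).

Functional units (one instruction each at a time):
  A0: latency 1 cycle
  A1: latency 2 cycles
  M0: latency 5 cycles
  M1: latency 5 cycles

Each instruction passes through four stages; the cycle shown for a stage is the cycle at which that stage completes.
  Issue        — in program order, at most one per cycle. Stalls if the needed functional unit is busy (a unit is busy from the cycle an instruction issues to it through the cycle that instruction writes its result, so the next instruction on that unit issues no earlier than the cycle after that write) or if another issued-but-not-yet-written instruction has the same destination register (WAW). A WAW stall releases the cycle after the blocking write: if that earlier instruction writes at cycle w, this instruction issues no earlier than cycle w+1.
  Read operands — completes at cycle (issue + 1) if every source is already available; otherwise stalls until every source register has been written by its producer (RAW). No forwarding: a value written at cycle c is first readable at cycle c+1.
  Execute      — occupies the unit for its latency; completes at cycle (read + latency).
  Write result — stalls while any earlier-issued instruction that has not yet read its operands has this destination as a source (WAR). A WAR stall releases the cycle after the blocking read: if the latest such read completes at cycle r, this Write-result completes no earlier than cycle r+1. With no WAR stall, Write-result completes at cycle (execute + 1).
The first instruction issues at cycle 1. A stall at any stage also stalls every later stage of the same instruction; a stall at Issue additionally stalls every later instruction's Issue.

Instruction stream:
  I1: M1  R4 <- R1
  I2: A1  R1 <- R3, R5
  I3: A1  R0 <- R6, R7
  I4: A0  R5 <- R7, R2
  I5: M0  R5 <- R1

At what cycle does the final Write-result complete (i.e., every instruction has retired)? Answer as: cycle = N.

cycle 1: I1 issues→M1
cycle 2: I1 reads; I2 issues→A1
cycle 3: I2 reads
cycle 5: I2 exec-done
cycle 6: I2 writes R1
cycle 7: I1 exec-done; I3 issues→A1
cycle 8: I1 writes R4; I3 reads; I4 issues→A0
cycle 9: I4 reads
cycle 10: I3 exec-done; I4 exec-done
cycle 11: I3 writes R0; I4 writes R5
cycle 12: I5 issues→M0
cycle 13: I5 reads
cycle 18: I5 exec-done
cycle 19: I5 writes R5

cycle = 19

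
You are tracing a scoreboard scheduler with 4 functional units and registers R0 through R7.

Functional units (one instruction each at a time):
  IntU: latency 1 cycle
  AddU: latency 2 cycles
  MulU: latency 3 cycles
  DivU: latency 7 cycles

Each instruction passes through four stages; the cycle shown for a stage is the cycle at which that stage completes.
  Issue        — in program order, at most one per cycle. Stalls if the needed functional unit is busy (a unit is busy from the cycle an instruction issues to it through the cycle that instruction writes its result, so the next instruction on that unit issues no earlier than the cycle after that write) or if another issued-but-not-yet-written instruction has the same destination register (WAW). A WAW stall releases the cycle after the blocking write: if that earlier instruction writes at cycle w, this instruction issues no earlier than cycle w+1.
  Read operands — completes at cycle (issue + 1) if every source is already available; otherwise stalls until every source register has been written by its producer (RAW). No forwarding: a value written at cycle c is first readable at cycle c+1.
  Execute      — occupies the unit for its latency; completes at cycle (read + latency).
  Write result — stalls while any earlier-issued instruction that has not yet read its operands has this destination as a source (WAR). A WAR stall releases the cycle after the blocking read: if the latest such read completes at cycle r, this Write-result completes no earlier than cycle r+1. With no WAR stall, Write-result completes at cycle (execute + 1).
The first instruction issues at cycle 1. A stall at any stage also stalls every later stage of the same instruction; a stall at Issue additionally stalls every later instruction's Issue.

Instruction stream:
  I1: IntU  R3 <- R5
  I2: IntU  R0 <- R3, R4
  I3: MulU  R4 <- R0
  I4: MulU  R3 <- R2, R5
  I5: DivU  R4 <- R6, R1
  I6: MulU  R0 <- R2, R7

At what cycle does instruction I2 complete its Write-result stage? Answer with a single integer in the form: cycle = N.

cycle = 8

[I1] 1/2/3/4
[I2] 5/6/7/8  (struct: IntU busy until I1 writes@4)
[I3] 6/9/12/13  (RAW R0: wait I2 write@8)
[I4] 14/15/18/19  (struct: MulU busy until I3 writes@13)
[I5] 15/16/23/24
[I6] 20/21/24/25  (struct: MulU busy until I4 writes@19)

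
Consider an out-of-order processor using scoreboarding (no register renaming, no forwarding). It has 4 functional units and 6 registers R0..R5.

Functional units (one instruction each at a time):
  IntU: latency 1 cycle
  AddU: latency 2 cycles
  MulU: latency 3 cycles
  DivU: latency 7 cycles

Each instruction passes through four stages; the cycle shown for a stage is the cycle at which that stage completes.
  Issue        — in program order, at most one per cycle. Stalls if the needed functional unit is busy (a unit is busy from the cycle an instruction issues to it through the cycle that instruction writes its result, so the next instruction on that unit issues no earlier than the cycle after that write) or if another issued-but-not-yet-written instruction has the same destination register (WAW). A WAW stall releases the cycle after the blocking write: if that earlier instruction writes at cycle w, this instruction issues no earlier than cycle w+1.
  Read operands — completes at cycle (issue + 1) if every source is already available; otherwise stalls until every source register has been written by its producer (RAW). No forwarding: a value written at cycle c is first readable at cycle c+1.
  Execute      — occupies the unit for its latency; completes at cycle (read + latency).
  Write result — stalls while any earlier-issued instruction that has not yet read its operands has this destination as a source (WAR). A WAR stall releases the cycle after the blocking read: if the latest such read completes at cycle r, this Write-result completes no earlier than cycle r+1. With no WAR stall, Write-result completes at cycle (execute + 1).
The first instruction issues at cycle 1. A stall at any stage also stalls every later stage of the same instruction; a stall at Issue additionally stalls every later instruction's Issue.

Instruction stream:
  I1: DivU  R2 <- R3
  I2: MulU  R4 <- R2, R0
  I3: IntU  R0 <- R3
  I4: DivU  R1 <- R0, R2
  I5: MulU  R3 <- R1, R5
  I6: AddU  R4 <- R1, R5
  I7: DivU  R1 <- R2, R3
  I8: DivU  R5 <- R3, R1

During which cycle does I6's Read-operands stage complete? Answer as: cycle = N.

[1] I1→DivU
[2] I1 RO · I2→MulU
[3] I3→IntU
[4] I3 RO
[5] I3 EX
[9] I1 EX
[10] I1 WR R2
[11] I2 RO · I4→DivU
[12] I3 WR R0
[13] I4 RO
[14] I2 EX
[15] I2 WR R4
[16] I5→MulU
[17] I6→AddU
[20] I4 EX
[21] I4 WR R1
[22] I5 RO · I6 RO · I7→DivU
[24] I6 EX
[25] I5 EX · I6 WR R4
[26] I5 WR R3
[27] I7 RO
[34] I7 EX
[35] I7 WR R1
[36] I8→DivU
[37] I8 RO
[44] I8 EX
[45] I8 WR R5

cycle = 22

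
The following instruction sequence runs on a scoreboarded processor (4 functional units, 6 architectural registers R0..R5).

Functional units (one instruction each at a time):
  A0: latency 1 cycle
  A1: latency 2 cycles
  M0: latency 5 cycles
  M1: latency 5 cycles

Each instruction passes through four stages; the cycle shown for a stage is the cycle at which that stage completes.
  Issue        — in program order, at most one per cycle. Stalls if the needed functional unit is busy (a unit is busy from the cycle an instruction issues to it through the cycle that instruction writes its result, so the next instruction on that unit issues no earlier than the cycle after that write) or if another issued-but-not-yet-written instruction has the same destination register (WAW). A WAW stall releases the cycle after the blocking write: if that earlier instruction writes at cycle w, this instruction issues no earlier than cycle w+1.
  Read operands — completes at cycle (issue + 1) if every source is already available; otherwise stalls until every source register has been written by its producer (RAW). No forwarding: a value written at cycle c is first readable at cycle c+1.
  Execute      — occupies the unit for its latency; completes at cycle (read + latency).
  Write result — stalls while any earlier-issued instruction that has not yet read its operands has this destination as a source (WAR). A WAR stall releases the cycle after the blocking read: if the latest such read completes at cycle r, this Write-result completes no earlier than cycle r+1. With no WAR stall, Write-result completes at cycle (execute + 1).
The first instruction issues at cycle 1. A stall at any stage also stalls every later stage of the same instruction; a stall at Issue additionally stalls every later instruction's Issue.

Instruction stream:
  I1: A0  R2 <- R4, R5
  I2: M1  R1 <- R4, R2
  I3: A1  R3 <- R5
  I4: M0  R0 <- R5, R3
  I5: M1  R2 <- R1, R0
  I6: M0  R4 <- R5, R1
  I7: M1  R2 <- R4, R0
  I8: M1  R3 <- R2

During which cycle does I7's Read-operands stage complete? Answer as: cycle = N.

[1] I1 issues→A0
[2] I1 reads · I2 issues→M1
[3] I1 exec-done · I3 issues→A1
[4] I1 writes R2 · I3 reads · I4 issues→M0
[5] I2 reads
[6] I3 exec-done
[7] I3 writes R3
[8] I4 reads
[10] I2 exec-done
[11] I2 writes R1
[12] I5 issues→M1
[13] I4 exec-done
[14] I4 writes R0
[15] I5 reads · I6 issues→M0
[16] I6 reads
[20] I5 exec-done
[21] I5 writes R2 · I6 exec-done
[22] I6 writes R4 · I7 issues→M1
[23] I7 reads
[28] I7 exec-done
[29] I7 writes R2
[30] I8 issues→M1
[31] I8 reads
[36] I8 exec-done
[37] I8 writes R3

cycle = 23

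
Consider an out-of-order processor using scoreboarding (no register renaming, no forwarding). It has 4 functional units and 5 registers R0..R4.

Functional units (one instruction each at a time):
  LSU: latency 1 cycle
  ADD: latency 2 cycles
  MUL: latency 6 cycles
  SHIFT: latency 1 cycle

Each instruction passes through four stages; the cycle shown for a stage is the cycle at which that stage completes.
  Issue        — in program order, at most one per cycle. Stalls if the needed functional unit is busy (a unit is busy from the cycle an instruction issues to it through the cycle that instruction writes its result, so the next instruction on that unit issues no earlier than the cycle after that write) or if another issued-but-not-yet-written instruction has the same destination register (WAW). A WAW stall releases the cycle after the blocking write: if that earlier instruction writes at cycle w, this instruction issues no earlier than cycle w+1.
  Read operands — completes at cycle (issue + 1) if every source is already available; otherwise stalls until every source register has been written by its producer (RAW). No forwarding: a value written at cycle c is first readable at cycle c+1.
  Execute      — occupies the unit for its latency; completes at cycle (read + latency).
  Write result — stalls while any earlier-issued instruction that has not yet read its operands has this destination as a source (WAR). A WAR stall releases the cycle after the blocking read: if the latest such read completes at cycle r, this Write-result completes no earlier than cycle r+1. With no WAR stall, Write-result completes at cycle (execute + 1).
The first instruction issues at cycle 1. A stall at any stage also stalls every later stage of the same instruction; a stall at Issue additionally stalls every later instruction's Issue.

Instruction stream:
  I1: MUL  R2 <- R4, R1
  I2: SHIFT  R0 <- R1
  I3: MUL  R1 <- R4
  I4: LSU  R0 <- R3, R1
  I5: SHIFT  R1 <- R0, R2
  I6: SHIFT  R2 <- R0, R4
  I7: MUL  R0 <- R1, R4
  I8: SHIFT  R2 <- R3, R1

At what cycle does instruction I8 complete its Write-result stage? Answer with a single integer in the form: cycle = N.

cycle = 32

[1] I1 issues→MUL
[2] I1 reads | I2 issues→SHIFT
[3] I2 reads
[4] I2 exec-done
[5] I2 writes R0
[8] I1 exec-done
[9] I1 writes R2
[10] I3 issues→MUL
[11] I3 reads | I4 issues→LSU
[17] I3 exec-done
[18] I3 writes R1
[19] I4 reads | I5 issues→SHIFT
[20] I4 exec-done
[21] I4 writes R0
[22] I5 reads
[23] I5 exec-done
[24] I5 writes R1
[25] I6 issues→SHIFT
[26] I6 reads | I7 issues→MUL
[27] I6 exec-done | I7 reads
[28] I6 writes R2
[29] I8 issues→SHIFT
[30] I8 reads
[31] I8 exec-done
[32] I8 writes R2
[33] I7 exec-done
[34] I7 writes R0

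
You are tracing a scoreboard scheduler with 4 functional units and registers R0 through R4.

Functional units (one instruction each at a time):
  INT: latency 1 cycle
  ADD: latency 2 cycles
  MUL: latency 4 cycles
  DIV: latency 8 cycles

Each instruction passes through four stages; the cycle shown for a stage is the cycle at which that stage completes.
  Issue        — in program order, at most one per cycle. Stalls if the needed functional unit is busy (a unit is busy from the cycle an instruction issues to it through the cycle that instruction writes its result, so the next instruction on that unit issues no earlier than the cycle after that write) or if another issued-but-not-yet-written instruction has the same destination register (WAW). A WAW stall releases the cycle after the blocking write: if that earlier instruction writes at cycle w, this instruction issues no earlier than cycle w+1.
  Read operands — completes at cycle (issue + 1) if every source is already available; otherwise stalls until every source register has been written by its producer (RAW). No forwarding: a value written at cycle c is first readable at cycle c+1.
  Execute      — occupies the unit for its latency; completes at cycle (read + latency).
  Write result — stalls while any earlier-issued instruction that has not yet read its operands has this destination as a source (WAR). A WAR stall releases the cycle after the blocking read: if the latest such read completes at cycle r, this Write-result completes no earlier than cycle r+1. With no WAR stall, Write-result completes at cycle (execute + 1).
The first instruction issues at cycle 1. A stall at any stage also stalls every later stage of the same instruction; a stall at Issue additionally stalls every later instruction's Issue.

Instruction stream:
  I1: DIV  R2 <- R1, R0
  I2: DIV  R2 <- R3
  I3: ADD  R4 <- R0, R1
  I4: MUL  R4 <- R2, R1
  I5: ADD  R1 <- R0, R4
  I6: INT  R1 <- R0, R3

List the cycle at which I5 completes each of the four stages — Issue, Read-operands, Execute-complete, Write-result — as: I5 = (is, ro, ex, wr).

  I1 | 1 | 2 | 10 | 11
  I2 | 12 | 13 | 21 | 22   struct: DIV busy until I1 writes@11
  I3 | 13 | 14 | 16 | 17
  I4 | 18 | 23 | 27 | 28   WAW R4: wait I3 write@17 · RAW R2: wait I2 write@22
  I5 | 19 | 29 | 31 | 32   RAW R4: wait I4 write@28
  I6 | 33 | 34 | 35 | 36   WAW R1: wait I5 write@32

I5 = (19, 29, 31, 32)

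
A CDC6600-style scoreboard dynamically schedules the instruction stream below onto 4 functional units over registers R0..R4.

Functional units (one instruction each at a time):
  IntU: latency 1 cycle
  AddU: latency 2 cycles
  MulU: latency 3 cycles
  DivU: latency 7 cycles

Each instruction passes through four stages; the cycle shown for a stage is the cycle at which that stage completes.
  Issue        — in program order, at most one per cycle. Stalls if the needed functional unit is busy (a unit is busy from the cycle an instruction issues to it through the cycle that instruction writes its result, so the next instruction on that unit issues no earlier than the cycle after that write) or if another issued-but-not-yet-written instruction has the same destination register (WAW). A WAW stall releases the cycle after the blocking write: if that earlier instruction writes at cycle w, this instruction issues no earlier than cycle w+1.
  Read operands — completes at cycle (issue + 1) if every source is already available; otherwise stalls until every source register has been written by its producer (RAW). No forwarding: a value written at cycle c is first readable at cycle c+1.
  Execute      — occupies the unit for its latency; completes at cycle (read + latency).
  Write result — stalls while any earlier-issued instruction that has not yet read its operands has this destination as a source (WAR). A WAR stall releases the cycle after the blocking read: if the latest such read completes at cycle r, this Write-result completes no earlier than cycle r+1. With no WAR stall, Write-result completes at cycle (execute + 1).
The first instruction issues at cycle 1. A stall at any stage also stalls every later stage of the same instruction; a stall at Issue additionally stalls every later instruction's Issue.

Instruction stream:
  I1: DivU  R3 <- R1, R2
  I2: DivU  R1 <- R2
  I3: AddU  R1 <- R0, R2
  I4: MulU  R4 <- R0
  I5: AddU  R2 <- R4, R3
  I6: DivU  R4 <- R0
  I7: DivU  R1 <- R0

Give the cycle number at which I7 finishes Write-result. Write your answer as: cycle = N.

[I1] 1/2/9/10
[I2] 11/12/19/20  (struct: DivU busy until I1 writes@10)
[I3] 21/22/24/25  (WAW R1: wait I2 write@20)
[I4] 22/23/26/27
[I5] 26/28/30/31  (struct: AddU busy until I3 writes@25; RAW R4: wait I4 write@27)
[I6] 28/29/36/37  (WAW R4: wait I4 write@27)
[I7] 38/39/46/47  (struct: DivU busy until I6 writes@37)

cycle = 47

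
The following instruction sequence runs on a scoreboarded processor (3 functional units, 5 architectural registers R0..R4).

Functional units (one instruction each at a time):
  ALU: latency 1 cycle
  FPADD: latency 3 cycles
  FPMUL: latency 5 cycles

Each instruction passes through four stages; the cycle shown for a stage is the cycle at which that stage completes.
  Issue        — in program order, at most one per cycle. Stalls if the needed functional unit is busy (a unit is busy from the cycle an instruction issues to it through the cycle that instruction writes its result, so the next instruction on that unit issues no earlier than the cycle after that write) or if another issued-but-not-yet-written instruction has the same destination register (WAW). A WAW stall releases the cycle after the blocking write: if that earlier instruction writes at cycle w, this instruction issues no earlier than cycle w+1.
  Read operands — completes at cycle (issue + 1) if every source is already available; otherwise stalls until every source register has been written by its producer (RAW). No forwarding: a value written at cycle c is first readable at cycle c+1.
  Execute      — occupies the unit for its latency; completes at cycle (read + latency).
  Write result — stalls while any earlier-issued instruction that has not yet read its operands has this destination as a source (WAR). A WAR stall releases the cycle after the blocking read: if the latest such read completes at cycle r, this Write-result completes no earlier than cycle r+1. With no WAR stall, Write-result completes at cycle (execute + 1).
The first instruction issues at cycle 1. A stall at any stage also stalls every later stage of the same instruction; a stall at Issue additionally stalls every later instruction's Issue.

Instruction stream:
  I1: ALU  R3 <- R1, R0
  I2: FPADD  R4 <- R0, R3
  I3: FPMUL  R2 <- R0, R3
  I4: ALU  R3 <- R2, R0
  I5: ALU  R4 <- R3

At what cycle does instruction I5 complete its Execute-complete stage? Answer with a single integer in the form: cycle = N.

cycle = 17

c1: I1 dispatched to ALU
c2: I1 operands ready; I2 dispatched to FPADD
c3: I1 complete; I3 dispatched to FPMUL
c4: R3←I1
c5: I2 operands ready; I3 operands ready; I4 dispatched to ALU
c8: I2 complete
c9: R4←I2
c10: I3 complete
c11: R2←I3
c12: I4 operands ready
c13: I4 complete
c14: R3←I4
c15: I5 dispatched to ALU
c16: I5 operands ready
c17: I5 complete
c18: R4←I5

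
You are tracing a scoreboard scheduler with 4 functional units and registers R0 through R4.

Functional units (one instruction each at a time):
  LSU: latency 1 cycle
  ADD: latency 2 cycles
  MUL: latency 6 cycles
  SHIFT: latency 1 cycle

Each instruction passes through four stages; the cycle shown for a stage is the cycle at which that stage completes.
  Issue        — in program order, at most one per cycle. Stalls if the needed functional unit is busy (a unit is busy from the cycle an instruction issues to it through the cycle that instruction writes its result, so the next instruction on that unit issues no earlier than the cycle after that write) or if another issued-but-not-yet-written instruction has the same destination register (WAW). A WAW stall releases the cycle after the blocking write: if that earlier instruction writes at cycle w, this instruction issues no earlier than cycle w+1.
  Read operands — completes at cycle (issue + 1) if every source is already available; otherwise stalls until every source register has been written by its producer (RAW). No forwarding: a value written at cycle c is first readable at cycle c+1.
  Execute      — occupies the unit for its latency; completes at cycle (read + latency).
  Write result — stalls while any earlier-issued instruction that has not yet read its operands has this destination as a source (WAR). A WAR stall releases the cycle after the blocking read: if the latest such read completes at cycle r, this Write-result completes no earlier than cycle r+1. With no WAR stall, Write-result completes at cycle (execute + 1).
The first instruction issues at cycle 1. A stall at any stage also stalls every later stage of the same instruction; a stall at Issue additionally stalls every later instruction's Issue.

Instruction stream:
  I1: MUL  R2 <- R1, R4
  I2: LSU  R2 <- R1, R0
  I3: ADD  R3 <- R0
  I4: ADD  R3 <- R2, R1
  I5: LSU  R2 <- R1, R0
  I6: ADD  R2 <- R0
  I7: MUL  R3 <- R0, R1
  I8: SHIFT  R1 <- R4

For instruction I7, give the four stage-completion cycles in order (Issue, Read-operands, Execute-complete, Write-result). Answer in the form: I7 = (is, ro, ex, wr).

I7 = (22, 23, 29, 30)

cycle 1: issue I1 (MUL)
cycle 2: I1 read-ops
cycle 8: I1 finished on MUL
cycle 9: I1→R2
cycle 10: issue I2 (LSU)
cycle 11: I2 read-ops | issue I3 (ADD)
cycle 12: I2 finished on LSU | I3 read-ops
cycle 13: I2→R2
cycle 14: I3 finished on ADD
cycle 15: I3→R3
cycle 16: issue I4 (ADD)
cycle 17: I4 read-ops | issue I5 (LSU)
cycle 18: I5 read-ops
cycle 19: I4 finished on ADD | I5 finished on LSU
cycle 20: I4→R3 | I5→R2
cycle 21: issue I6 (ADD)
cycle 22: I6 read-ops | issue I7 (MUL)
cycle 23: I7 read-ops | issue I8 (SHIFT)
cycle 24: I6 finished on ADD | I8 read-ops
cycle 25: I6→R2 | I8 finished on SHIFT
cycle 26: I8→R1
cycle 29: I7 finished on MUL
cycle 30: I7→R3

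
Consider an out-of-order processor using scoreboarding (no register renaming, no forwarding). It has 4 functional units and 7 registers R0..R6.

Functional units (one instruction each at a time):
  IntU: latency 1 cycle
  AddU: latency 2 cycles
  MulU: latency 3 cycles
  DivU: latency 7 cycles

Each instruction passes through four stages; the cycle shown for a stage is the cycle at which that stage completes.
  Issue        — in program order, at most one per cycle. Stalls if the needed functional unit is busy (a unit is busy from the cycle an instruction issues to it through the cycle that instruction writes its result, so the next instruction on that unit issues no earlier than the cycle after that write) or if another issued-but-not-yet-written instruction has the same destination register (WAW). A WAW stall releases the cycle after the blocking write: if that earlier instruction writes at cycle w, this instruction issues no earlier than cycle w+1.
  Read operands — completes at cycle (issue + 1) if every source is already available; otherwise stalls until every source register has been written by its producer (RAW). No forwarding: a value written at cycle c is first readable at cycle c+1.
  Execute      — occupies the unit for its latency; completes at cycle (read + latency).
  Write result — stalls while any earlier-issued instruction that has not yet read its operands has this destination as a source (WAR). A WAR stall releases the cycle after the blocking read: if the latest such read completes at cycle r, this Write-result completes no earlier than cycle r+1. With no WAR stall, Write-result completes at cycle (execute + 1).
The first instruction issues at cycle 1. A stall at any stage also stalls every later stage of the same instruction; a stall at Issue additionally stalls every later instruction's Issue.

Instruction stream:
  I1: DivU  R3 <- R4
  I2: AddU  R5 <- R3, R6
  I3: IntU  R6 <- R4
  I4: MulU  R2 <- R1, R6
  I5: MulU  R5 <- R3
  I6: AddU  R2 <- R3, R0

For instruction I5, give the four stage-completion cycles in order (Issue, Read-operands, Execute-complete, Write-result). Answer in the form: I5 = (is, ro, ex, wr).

I5 = (18, 19, 22, 23)

I1: IS=1 RO=2 EX=9 WR=10
I2: IS=2 RO=11 EX=13 WR=14  [RAW R3: wait I1 write@10]
I3: IS=3 RO=4 EX=5 WR=12  [WAR R6: wait I2 read@11]
I4: IS=4 RO=13 EX=16 WR=17  [RAW R6: wait I3 write@12]
I5: IS=18 RO=19 EX=22 WR=23  [struct: MulU busy until I4 writes@17]
I6: IS=19 RO=20 EX=22 WR=23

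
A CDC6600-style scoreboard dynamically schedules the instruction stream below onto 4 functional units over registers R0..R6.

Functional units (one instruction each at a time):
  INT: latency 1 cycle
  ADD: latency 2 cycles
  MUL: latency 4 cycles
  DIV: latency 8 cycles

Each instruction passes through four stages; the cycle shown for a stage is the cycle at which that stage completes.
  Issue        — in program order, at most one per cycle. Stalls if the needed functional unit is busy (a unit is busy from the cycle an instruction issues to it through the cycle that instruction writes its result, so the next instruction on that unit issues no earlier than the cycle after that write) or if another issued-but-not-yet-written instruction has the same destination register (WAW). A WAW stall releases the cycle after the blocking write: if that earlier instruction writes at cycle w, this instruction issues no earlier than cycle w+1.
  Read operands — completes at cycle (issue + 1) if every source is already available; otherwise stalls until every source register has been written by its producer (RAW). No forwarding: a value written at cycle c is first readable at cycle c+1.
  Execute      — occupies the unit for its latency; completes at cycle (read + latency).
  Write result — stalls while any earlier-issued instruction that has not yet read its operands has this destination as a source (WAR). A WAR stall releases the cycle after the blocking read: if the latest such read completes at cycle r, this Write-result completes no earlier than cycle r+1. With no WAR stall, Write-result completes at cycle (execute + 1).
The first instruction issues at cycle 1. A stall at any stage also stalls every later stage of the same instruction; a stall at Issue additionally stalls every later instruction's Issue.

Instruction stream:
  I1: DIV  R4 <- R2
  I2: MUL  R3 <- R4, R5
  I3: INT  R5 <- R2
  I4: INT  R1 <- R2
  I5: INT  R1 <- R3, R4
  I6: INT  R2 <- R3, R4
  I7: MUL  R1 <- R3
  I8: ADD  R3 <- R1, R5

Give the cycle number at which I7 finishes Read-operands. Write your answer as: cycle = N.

t=1  issue I1 (DIV)
t=2  I1 read-ops; issue I2 (MUL)
t=3  issue I3 (INT)
t=4  I3 read-ops
t=5  I3 finished on INT
t=10  I1 finished on DIV
t=11  I1→R4
t=12  I2 read-ops
t=13  I3→R5
t=14  issue I4 (INT)
t=15  I4 read-ops
t=16  I2 finished on MUL; I4 finished on INT
t=17  I2→R3; I4→R1
t=18  issue I5 (INT)
t=19  I5 read-ops
t=20  I5 finished on INT
t=21  I5→R1
t=22  issue I6 (INT)
t=23  I6 read-ops; issue I7 (MUL)
t=24  I6 finished on INT; I7 read-ops; issue I8 (ADD)
t=25  I6→R2
t=28  I7 finished on MUL
t=29  I7→R1
t=30  I8 read-ops
t=32  I8 finished on ADD
t=33  I8→R3

cycle = 24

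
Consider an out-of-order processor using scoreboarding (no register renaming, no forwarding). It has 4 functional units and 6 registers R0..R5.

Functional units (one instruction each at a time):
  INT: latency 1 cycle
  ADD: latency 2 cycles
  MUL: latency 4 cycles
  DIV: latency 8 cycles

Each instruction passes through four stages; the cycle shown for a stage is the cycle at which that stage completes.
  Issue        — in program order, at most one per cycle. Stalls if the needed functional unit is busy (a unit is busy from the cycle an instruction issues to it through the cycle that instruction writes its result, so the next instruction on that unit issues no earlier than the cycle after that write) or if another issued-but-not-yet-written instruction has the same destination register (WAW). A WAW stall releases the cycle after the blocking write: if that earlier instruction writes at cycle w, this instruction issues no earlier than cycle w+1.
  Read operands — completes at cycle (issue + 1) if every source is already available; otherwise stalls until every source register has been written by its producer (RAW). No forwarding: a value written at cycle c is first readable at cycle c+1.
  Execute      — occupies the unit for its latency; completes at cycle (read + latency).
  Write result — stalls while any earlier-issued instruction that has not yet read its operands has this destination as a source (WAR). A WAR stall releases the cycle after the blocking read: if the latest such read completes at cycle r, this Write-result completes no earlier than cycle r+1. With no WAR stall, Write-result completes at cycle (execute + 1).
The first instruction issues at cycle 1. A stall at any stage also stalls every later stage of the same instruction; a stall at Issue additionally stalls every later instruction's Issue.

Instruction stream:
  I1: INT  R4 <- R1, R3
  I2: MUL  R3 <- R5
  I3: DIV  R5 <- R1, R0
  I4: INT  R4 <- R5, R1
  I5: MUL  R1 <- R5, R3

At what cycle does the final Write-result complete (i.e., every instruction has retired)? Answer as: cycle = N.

cycle = 19

t=1  I1→INT
t=2  I1 RO; I2→MUL
t=3  I1 EX; I2 RO; I3→DIV
t=4  I1 WR R4; I3 RO
t=5  I4→INT
t=7  I2 EX
t=8  I2 WR R3
t=9  I5→MUL
t=12  I3 EX
t=13  I3 WR R5
t=14  I4 RO; I5 RO
t=15  I4 EX
t=16  I4 WR R4
t=18  I5 EX
t=19  I5 WR R1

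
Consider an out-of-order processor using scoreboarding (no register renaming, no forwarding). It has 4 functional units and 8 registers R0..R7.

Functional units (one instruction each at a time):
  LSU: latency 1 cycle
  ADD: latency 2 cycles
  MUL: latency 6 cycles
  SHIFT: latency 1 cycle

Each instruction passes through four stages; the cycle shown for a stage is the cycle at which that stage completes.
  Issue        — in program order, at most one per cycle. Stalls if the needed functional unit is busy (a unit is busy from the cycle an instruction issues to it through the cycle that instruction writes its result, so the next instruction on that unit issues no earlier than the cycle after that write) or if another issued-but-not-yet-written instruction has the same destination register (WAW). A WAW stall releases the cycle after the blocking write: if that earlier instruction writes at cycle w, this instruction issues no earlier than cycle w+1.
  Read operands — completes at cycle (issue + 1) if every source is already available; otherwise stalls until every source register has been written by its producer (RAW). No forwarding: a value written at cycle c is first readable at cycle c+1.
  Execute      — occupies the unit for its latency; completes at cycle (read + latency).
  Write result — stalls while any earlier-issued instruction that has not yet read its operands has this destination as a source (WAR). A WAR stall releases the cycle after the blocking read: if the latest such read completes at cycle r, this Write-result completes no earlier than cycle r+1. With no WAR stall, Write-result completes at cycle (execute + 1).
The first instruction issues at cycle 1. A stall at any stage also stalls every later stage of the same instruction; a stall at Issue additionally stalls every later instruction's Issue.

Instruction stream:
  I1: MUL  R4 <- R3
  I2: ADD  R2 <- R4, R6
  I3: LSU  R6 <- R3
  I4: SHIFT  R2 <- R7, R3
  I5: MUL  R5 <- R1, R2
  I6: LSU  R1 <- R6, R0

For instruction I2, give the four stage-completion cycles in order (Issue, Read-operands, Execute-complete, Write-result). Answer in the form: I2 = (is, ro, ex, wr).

t=1  issue I1 (MUL)
t=2  I1 read-ops | issue I2 (ADD)
t=3  issue I3 (LSU)
t=4  I3 read-ops
t=5  I3 finished on LSU
t=8  I1 finished on MUL
t=9  I1→R4
t=10  I2 read-ops
t=11  I3→R6
t=12  I2 finished on ADD
t=13  I2→R2
t=14  issue I4 (SHIFT)
t=15  I4 read-ops | issue I5 (MUL)
t=16  I4 finished on SHIFT | issue I6 (LSU)
t=17  I4→R2 | I6 read-ops
t=18  I5 read-ops | I6 finished on LSU
t=19  I6→R1
t=24  I5 finished on MUL
t=25  I5→R5

I2 = (2, 10, 12, 13)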